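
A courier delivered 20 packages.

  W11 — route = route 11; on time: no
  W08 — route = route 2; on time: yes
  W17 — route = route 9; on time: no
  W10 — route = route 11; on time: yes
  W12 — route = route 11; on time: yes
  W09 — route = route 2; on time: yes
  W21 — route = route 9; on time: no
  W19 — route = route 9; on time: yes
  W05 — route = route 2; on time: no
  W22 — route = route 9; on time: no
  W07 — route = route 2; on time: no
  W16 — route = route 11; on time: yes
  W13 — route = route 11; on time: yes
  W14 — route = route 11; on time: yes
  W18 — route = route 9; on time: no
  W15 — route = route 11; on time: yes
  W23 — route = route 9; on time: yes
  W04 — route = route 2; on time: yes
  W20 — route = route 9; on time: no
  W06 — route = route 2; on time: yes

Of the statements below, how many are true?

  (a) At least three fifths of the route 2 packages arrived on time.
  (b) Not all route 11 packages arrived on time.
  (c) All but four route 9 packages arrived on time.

2

(a) route 2: |A| = 6, |A ∩ B| = 4; needs |A ∩ B| / |A| ≥ 3/5 — true.
(b) route 11: |A| = 7, |A ∩ B| = 6; needs A ⊄ B (|A ∖ B| ≥ 1) — true.
(c) route 9: |A| = 7, |A ∩ B| = 2; needs |A ∖ B| = 4 — false.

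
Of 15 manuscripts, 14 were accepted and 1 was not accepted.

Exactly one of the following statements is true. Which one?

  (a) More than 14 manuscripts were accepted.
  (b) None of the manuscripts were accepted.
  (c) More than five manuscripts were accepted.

(c)

|A| = 15, |A ∩ B| = 14, |A ∖ B| = 1.
(a) requires |A ∩ B| > 14: false.
(b) requires A ∩ B = ∅ (|A ∩ B| = 0): false.
(c) requires |A ∩ B| > 5: true.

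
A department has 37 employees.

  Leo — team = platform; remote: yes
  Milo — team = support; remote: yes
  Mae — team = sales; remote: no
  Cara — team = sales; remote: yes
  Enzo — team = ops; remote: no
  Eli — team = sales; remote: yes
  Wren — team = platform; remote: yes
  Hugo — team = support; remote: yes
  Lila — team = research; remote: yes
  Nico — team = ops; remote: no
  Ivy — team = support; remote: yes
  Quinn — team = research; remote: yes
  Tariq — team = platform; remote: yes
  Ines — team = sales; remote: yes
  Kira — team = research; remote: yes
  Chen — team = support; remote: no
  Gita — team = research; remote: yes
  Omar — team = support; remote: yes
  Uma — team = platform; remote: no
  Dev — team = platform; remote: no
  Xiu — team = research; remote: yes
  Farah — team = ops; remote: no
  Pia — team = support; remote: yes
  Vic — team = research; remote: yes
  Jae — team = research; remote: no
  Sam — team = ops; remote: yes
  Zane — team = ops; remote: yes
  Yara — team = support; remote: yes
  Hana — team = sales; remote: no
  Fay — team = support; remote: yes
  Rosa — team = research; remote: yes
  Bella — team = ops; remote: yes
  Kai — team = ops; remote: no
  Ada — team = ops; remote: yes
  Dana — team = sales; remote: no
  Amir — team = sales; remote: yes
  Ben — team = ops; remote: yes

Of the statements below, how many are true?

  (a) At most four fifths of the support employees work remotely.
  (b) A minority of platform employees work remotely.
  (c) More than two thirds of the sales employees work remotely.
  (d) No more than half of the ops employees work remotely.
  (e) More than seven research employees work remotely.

(a) support: |A| = 8, |A ∩ B| = 7; needs |A ∩ B| / |A| ≤ 4/5 — false.
(b) platform: |A| = 5, |A ∩ B| = 3; needs |A ∩ B| < |A ∖ B| — false.
(c) sales: |A| = 7, |A ∩ B| = 4; needs |A ∩ B| / |A| > 2/3 — false.
(d) ops: |A| = 9, |A ∩ B| = 5; needs |A ∩ B| ≤ |A ∖ B| — false.
(e) research: |A| = 8, |A ∩ B| = 7; needs |A ∩ B| > 7 — false.

0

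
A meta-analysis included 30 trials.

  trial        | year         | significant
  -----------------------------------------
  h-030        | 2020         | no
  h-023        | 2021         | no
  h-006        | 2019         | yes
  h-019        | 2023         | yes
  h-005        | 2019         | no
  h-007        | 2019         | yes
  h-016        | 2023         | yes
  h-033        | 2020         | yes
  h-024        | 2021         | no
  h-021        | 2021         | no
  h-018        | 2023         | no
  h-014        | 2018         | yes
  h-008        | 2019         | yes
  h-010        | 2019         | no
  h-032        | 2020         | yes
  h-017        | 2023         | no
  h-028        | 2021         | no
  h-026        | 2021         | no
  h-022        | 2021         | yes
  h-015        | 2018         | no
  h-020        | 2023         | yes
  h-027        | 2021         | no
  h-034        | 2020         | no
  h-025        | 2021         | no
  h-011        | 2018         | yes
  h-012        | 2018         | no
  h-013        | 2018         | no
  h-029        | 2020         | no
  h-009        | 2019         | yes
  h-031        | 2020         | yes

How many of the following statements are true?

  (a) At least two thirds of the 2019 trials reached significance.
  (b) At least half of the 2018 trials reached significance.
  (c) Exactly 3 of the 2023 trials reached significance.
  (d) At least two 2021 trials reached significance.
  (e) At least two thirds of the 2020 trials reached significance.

(a) 2019: |A| = 6, |A ∩ B| = 4; needs |A ∩ B| / |A| ≥ 2/3 — true.
(b) 2018: |A| = 5, |A ∩ B| = 2; needs |A ∩ B| ≥ |A ∖ B| — false.
(c) 2023: |A| = 5, |A ∩ B| = 3; needs |A ∩ B| = 3 — true.
(d) 2021: |A| = 8, |A ∩ B| = 1; needs |A ∩ B| ≥ 2 — false.
(e) 2020: |A| = 6, |A ∩ B| = 3; needs |A ∩ B| / |A| ≥ 2/3 — false.

2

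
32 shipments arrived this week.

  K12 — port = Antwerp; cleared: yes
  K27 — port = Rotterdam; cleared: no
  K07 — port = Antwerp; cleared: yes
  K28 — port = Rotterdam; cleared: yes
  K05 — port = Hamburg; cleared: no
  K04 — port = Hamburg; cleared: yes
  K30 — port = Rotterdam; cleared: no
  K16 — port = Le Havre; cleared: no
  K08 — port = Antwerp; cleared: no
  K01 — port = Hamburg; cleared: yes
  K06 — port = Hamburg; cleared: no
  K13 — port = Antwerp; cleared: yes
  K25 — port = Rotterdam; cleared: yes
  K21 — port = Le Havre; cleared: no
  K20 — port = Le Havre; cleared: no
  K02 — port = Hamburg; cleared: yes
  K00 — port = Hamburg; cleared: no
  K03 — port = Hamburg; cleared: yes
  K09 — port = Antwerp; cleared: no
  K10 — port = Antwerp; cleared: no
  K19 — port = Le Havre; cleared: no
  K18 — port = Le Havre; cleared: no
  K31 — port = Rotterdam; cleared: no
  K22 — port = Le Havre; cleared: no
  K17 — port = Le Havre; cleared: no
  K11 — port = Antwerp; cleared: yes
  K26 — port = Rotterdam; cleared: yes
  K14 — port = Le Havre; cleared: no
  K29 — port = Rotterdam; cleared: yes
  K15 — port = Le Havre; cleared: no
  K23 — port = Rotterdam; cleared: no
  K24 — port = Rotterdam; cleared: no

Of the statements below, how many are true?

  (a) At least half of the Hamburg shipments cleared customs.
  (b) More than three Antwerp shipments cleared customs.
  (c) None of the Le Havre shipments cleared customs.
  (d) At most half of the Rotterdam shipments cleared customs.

4

(a) Hamburg: |A| = 7, |A ∩ B| = 4; needs |A ∩ B| ≥ |A ∖ B| — true.
(b) Antwerp: |A| = 7, |A ∩ B| = 4; needs |A ∩ B| > 3 — true.
(c) Le Havre: |A| = 9, |A ∩ B| = 0; needs A ∩ B = ∅ (|A ∩ B| = 0) — true.
(d) Rotterdam: |A| = 9, |A ∩ B| = 4; needs |A ∩ B| ≤ |A ∖ B| — true.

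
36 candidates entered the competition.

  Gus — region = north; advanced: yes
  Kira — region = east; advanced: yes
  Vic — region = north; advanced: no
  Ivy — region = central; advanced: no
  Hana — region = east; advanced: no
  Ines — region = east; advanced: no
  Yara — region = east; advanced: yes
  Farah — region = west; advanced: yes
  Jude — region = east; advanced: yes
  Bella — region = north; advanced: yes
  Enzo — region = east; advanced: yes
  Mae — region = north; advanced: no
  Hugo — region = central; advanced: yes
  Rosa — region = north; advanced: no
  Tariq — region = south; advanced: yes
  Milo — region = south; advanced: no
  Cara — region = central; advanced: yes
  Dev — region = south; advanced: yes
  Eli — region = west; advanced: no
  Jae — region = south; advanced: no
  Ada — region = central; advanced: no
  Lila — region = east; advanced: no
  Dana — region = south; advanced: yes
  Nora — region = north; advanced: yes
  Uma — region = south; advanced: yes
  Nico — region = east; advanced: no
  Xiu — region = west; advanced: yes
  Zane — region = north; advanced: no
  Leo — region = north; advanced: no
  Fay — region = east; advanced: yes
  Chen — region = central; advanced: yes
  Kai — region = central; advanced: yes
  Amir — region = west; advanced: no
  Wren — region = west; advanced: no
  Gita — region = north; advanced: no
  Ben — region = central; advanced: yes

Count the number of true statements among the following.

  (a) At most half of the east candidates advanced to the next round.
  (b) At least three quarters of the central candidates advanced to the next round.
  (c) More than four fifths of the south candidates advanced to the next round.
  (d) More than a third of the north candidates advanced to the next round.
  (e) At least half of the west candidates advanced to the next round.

0

(a) east: |A| = 9, |A ∩ B| = 5; needs |A ∩ B| ≤ |A ∖ B| — false.
(b) central: |A| = 7, |A ∩ B| = 5; needs |A ∩ B| / |A| ≥ 3/4 — false.
(c) south: |A| = 6, |A ∩ B| = 4; needs |A ∩ B| / |A| > 4/5 — false.
(d) north: |A| = 9, |A ∩ B| = 3; needs |A ∩ B| / |A| > 1/3 — false.
(e) west: |A| = 5, |A ∩ B| = 2; needs |A ∩ B| ≥ |A ∖ B| — false.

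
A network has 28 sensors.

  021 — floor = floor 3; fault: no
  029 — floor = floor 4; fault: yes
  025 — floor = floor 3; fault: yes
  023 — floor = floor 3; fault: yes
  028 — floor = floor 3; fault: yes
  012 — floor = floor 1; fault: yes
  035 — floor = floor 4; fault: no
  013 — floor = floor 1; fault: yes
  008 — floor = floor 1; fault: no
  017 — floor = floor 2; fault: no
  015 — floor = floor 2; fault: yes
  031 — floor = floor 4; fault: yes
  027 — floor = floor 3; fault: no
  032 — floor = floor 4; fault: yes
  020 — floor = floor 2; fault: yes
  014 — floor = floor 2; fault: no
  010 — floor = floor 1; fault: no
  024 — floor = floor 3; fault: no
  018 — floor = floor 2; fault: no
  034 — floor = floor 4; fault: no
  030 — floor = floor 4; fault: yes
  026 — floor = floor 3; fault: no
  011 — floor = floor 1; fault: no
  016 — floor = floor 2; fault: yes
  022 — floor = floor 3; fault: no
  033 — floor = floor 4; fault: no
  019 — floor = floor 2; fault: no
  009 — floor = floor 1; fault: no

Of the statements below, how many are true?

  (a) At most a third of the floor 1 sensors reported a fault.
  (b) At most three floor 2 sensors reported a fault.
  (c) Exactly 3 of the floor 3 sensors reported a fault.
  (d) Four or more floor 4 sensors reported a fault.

4

(a) floor 1: |A| = 6, |A ∩ B| = 2; needs |A ∩ B| / |A| ≤ 1/3 — true.
(b) floor 2: |A| = 7, |A ∩ B| = 3; needs |A ∩ B| ≤ 3 — true.
(c) floor 3: |A| = 8, |A ∩ B| = 3; needs |A ∩ B| = 3 — true.
(d) floor 4: |A| = 7, |A ∩ B| = 4; needs |A ∩ B| ≥ 4 — true.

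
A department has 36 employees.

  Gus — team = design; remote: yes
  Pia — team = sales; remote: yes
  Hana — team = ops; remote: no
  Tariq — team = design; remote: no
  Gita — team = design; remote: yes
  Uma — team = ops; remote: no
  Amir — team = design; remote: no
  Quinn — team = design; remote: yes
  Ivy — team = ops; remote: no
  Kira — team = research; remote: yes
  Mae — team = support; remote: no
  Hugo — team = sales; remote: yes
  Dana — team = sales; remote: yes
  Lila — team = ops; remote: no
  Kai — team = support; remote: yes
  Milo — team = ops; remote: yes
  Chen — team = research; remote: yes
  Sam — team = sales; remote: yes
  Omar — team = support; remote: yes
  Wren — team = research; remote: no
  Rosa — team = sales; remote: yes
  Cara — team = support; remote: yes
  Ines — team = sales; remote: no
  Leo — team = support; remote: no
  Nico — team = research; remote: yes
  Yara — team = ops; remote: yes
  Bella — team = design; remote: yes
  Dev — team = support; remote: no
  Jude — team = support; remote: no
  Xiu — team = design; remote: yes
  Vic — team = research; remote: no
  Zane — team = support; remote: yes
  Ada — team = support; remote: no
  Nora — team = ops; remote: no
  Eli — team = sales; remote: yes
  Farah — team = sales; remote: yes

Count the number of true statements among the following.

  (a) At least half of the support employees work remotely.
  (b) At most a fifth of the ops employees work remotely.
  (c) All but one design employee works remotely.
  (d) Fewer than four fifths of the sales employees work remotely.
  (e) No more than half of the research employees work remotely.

(a) support: |A| = 9, |A ∩ B| = 4; needs |A ∩ B| ≥ |A ∖ B| — false.
(b) ops: |A| = 7, |A ∩ B| = 2; needs |A ∩ B| / |A| ≤ 1/5 — false.
(c) design: |A| = 7, |A ∩ B| = 5; needs |A ∖ B| = 1 — false.
(d) sales: |A| = 8, |A ∩ B| = 7; needs |A ∩ B| / |A| < 4/5 — false.
(e) research: |A| = 5, |A ∩ B| = 3; needs |A ∩ B| ≤ |A ∖ B| — false.

0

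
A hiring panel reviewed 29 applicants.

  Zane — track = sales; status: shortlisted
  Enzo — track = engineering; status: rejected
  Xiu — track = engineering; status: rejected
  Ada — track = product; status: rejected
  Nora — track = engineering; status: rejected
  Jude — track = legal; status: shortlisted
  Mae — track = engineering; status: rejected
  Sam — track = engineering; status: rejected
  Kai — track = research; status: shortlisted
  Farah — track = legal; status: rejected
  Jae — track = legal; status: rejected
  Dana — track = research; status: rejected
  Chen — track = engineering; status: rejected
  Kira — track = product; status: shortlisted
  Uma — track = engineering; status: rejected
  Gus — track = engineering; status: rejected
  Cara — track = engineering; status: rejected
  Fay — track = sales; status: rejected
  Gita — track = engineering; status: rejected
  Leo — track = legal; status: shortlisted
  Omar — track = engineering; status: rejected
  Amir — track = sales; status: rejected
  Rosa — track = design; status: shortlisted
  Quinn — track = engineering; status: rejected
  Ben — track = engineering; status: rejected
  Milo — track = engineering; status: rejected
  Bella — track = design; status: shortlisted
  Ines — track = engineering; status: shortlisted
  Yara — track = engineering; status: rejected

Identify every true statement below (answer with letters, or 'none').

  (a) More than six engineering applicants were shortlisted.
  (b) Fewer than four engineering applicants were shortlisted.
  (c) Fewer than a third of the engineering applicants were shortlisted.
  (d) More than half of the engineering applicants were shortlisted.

|A| = 16, |A ∩ B| = 1, |A ∖ B| = 15.
(a) |A ∩ B| > 6: fails.
(b) |A ∩ B| < 4: holds.
(c) |A ∩ B| / |A| < 1/3: holds.
(d) |A ∩ B| > |A ∖ B|: fails.

(b), (c)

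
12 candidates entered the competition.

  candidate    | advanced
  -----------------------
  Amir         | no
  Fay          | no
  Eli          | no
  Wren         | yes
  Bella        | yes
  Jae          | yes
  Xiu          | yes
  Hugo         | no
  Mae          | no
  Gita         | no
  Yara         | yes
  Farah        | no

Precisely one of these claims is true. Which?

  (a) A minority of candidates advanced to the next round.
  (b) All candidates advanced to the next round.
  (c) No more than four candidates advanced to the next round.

(a)

|A| = 12, |A ∩ B| = 5, |A ∖ B| = 7.
(a) requires |A ∩ B| < |A ∖ B|: true.
(b) requires A ⊆ B, i.e. every element of A is in B (|A ∖ B| = 0): false.
(c) requires |A ∩ B| ≤ 4: false.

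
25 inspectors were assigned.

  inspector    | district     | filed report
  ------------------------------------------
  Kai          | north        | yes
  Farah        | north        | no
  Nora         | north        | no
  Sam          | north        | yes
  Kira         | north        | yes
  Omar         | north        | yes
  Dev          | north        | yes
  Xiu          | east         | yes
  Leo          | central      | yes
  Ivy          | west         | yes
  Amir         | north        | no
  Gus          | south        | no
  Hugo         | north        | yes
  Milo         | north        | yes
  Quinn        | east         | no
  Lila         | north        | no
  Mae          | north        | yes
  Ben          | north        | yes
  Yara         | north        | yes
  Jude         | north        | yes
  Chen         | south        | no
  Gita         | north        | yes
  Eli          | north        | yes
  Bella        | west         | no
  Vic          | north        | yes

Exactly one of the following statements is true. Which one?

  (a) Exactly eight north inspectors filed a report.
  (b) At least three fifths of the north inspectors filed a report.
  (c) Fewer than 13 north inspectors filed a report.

(b)

|A| = 18, |A ∩ B| = 14, |A ∖ B| = 4.
(a) requires |A ∩ B| = 8: false.
(b) requires |A ∩ B| / |A| ≥ 3/5: true.
(c) requires |A ∩ B| < 13: false.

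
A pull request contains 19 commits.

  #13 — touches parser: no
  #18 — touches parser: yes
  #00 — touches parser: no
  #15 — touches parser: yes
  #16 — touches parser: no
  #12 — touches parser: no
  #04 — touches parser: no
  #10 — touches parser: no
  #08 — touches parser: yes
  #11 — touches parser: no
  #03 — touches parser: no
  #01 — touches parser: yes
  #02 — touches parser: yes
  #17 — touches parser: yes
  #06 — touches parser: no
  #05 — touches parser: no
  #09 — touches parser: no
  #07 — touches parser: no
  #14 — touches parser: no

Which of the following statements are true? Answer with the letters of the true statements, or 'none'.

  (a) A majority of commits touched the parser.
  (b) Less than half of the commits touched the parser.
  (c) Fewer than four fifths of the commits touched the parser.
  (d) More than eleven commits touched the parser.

(b), (c)

|A| = 19, |A ∩ B| = 6, |A ∖ B| = 13.
(a) |A ∩ B| > |A ∖ B|: fails.
(b) |A ∩ B| < |A ∖ B|: holds.
(c) |A ∩ B| / |A| < 4/5: holds.
(d) |A ∩ B| > 11: fails.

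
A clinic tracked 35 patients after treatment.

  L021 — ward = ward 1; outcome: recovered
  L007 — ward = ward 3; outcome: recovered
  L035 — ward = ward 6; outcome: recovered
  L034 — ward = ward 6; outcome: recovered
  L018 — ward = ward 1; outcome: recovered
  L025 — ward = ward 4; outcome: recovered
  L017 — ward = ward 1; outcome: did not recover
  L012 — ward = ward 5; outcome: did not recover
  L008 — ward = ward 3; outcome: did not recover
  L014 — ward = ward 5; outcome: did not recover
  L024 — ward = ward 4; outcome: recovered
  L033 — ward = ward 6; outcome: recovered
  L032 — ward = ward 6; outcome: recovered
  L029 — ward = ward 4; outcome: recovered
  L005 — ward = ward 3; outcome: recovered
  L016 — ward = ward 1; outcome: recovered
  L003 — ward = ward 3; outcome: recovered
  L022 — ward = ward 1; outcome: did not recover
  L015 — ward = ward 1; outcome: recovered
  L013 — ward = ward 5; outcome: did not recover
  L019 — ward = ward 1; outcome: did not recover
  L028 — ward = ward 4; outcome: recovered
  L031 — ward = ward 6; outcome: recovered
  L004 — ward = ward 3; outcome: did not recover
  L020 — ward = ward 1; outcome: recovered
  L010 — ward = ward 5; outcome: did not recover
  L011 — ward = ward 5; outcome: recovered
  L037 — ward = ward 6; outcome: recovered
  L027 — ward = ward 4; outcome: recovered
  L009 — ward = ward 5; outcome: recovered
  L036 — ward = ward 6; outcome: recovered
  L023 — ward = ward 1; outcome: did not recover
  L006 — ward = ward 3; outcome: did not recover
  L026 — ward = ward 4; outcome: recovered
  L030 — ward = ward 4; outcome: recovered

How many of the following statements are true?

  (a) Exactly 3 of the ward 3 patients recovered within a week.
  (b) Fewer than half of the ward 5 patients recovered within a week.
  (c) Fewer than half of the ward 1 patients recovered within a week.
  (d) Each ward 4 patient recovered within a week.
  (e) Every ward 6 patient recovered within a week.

(a) ward 3: |A| = 6, |A ∩ B| = 3; needs |A ∩ B| = 3 — true.
(b) ward 5: |A| = 6, |A ∩ B| = 2; needs |A ∩ B| < |A ∖ B| — true.
(c) ward 1: |A| = 9, |A ∩ B| = 5; needs |A ∩ B| < |A ∖ B| — false.
(d) ward 4: |A| = 7, |A ∩ B| = 7; needs A ⊆ B, i.e. every element of A is in B (|A ∖ B| = 0) — true.
(e) ward 6: |A| = 7, |A ∩ B| = 7; needs A ⊆ B, i.e. every element of A is in B (|A ∖ B| = 0) — true.

4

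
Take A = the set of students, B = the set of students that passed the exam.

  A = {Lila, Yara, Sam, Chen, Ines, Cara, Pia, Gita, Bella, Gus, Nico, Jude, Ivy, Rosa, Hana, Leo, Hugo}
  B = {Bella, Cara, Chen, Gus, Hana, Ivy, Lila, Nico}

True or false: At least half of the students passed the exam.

'At least half of the students passed the exam' holds iff |A ∩ B| ≥ |A ∖ B|.
|A| = 17, |A ∩ B| = 8, |A ∖ B| = 9.
8 < 9, so the statement is false.

False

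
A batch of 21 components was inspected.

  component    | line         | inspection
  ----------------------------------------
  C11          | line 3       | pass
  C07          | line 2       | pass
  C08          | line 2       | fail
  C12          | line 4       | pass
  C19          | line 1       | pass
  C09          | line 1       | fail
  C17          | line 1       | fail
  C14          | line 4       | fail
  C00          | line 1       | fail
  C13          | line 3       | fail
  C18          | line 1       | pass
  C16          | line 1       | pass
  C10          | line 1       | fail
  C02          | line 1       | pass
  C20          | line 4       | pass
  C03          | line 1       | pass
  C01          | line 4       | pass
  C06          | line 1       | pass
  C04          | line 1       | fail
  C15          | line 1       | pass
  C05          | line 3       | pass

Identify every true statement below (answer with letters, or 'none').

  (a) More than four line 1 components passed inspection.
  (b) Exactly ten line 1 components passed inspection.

(a)

|A| = 12, |A ∩ B| = 7, |A ∖ B| = 5.
(a) |A ∩ B| > 4: holds.
(b) |A ∩ B| = 10: fails.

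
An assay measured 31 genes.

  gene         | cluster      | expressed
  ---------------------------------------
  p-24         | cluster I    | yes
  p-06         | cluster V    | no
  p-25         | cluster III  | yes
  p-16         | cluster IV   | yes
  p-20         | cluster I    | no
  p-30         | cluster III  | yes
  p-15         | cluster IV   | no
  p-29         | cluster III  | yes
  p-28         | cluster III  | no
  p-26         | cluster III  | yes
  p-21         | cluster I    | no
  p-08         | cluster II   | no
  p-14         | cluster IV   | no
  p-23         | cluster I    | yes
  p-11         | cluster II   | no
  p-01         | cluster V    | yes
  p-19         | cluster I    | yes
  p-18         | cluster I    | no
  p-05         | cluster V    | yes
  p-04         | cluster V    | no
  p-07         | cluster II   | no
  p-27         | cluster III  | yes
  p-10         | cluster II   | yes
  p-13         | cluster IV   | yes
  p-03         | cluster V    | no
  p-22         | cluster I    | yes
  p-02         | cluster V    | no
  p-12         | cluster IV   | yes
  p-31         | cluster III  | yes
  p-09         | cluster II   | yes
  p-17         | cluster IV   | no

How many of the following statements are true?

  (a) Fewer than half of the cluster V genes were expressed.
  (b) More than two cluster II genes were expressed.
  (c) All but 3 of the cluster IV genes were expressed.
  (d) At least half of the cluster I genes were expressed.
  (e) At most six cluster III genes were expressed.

(a) cluster V: |A| = 6, |A ∩ B| = 2; needs |A ∩ B| < |A ∖ B| — true.
(b) cluster II: |A| = 5, |A ∩ B| = 2; needs |A ∩ B| > 2 — false.
(c) cluster IV: |A| = 6, |A ∩ B| = 3; needs |A ∖ B| = 3 — true.
(d) cluster I: |A| = 7, |A ∩ B| = 4; needs |A ∩ B| ≥ |A ∖ B| — true.
(e) cluster III: |A| = 7, |A ∩ B| = 6; needs |A ∩ B| ≤ 6 — true.

4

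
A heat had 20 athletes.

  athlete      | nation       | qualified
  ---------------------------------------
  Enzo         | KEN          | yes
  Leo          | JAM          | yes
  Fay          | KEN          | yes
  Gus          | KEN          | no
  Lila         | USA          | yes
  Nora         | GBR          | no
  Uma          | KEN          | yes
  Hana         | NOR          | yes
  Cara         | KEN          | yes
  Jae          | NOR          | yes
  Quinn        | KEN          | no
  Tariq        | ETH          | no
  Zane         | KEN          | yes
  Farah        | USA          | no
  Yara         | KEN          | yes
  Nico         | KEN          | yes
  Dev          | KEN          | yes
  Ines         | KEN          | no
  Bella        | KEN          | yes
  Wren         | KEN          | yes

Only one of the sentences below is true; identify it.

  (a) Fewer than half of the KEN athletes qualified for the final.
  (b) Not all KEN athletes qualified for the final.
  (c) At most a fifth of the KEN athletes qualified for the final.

|A| = 13, |A ∩ B| = 10, |A ∖ B| = 3.
(a) requires |A ∩ B| < |A ∖ B|: false.
(b) requires A ⊄ B (|A ∖ B| ≥ 1): true.
(c) requires |A ∩ B| / |A| ≤ 1/5: false.

(b)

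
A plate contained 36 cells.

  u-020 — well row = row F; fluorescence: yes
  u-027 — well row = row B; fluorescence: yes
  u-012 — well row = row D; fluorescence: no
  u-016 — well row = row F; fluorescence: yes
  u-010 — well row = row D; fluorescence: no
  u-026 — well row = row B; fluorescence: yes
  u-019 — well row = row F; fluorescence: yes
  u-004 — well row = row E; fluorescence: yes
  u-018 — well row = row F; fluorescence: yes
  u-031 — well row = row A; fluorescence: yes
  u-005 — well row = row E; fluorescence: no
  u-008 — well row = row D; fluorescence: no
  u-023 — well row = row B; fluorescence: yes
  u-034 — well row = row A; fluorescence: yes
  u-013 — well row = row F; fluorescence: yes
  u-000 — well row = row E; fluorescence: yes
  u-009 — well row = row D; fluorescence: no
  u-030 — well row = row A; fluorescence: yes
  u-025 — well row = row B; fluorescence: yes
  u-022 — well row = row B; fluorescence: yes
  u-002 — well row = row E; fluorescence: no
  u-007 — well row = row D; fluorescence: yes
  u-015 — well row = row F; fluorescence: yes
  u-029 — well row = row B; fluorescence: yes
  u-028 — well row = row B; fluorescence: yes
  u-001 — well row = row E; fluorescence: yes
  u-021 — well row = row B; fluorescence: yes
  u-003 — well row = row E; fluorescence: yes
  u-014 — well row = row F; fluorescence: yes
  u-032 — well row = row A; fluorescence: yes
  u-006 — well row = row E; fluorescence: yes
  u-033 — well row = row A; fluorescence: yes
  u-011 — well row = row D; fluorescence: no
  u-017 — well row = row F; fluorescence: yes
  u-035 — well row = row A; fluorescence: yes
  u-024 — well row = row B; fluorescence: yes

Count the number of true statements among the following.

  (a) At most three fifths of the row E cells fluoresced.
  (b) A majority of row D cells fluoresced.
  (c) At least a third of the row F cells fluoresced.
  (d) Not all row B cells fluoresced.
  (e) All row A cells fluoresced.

(a) row E: |A| = 7, |A ∩ B| = 5; needs |A ∩ B| / |A| ≤ 3/5 — false.
(b) row D: |A| = 6, |A ∩ B| = 1; needs |A ∩ B| > |A ∖ B| — false.
(c) row F: |A| = 8, |A ∩ B| = 8; needs |A ∩ B| / |A| ≥ 1/3 — true.
(d) row B: |A| = 9, |A ∩ B| = 9; needs A ⊄ B (|A ∖ B| ≥ 1) — false.
(e) row A: |A| = 6, |A ∩ B| = 6; needs A ⊆ B, i.e. every element of A is in B (|A ∖ B| = 0) — true.

2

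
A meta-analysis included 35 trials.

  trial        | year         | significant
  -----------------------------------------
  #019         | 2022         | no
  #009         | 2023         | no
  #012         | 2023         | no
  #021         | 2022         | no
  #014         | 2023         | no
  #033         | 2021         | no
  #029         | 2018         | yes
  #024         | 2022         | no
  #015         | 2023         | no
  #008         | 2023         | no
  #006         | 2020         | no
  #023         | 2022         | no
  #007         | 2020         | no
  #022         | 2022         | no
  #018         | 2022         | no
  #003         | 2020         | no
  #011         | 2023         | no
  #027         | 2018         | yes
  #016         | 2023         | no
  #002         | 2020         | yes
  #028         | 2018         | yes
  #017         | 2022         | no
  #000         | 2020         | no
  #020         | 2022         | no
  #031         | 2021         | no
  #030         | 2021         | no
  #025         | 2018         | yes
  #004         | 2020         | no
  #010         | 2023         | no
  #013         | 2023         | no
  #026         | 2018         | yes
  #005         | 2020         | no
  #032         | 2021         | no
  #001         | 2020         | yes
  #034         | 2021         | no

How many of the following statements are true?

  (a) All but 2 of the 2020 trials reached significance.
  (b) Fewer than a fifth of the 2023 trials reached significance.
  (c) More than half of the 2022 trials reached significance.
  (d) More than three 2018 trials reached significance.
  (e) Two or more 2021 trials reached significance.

2

(a) 2020: |A| = 8, |A ∩ B| = 2; needs |A ∖ B| = 2 — false.
(b) 2023: |A| = 9, |A ∩ B| = 0; needs |A ∩ B| / |A| < 1/5 — true.
(c) 2022: |A| = 8, |A ∩ B| = 0; needs |A ∩ B| > |A ∖ B| — false.
(d) 2018: |A| = 5, |A ∩ B| = 5; needs |A ∩ B| > 3 — true.
(e) 2021: |A| = 5, |A ∩ B| = 0; needs |A ∩ B| ≥ 2 — false.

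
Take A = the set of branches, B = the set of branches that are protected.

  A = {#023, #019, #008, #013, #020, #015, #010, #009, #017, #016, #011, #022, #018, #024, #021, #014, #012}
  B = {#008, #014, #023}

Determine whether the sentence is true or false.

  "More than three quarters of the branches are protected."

False

'More than three quarters of the branches are protected' holds iff |A ∩ B| / |A| > 3/4.
|A| = 17, |A ∩ B| = 3, |A ∖ B| = 14.
|A ∩ B|/|A| = 3/17, so the statement is false.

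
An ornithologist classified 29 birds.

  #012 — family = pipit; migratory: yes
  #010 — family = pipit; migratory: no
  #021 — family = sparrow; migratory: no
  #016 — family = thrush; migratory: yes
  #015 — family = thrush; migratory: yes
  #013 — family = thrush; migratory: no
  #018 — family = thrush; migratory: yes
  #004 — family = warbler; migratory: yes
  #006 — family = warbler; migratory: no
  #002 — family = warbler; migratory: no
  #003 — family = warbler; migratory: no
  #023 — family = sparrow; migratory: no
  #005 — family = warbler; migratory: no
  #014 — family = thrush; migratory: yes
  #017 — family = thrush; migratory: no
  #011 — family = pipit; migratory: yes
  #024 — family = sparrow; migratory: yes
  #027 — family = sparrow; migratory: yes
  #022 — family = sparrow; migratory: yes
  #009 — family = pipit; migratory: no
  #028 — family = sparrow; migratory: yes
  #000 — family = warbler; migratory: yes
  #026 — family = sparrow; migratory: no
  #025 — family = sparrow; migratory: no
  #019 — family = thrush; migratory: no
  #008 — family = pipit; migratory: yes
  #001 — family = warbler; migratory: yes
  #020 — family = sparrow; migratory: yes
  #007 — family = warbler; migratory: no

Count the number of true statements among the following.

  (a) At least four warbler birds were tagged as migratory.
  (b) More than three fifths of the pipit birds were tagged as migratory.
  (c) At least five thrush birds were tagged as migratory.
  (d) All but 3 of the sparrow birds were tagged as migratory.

(a) warbler: |A| = 8, |A ∩ B| = 3; needs |A ∩ B| ≥ 4 — false.
(b) pipit: |A| = 5, |A ∩ B| = 3; needs |A ∩ B| / |A| > 3/5 — false.
(c) thrush: |A| = 7, |A ∩ B| = 4; needs |A ∩ B| ≥ 5 — false.
(d) sparrow: |A| = 9, |A ∩ B| = 5; needs |A ∖ B| = 3 — false.

0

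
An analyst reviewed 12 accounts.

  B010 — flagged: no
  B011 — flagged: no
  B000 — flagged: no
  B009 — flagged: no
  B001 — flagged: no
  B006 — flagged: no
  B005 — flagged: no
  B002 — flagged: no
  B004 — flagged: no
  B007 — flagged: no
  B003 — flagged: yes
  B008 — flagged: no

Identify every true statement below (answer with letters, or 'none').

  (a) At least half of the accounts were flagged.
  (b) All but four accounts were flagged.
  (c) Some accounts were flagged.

|A| = 12, |A ∩ B| = 1, |A ∖ B| = 11.
(a) |A ∩ B| ≥ |A ∖ B|: fails.
(b) |A ∖ B| = 4: fails.
(c) A ∩ B ≠ ∅ (|A ∩ B| ≥ 1): holds.

(c)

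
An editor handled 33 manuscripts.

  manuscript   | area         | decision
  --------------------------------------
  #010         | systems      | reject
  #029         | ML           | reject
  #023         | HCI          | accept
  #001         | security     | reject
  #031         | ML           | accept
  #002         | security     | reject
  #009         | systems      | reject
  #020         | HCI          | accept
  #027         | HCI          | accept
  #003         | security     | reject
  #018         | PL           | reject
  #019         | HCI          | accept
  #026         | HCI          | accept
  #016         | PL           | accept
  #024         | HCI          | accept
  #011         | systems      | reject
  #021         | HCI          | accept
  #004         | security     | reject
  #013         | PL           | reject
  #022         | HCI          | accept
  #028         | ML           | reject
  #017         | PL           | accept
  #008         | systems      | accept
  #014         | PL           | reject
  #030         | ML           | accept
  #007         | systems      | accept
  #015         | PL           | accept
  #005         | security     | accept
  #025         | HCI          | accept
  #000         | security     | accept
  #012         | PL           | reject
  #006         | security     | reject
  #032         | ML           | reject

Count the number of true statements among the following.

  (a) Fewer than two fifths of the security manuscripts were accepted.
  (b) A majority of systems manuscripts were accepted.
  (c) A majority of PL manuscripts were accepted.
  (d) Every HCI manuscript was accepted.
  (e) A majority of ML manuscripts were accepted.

(a) security: |A| = 7, |A ∩ B| = 2; needs |A ∩ B| / |A| < 2/5 — true.
(b) systems: |A| = 5, |A ∩ B| = 2; needs |A ∩ B| > |A ∖ B| — false.
(c) PL: |A| = 7, |A ∩ B| = 3; needs |A ∩ B| > |A ∖ B| — false.
(d) HCI: |A| = 9, |A ∩ B| = 9; needs A ⊆ B, i.e. every element of A is in B (|A ∖ B| = 0) — true.
(e) ML: |A| = 5, |A ∩ B| = 2; needs |A ∩ B| > |A ∖ B| — false.

2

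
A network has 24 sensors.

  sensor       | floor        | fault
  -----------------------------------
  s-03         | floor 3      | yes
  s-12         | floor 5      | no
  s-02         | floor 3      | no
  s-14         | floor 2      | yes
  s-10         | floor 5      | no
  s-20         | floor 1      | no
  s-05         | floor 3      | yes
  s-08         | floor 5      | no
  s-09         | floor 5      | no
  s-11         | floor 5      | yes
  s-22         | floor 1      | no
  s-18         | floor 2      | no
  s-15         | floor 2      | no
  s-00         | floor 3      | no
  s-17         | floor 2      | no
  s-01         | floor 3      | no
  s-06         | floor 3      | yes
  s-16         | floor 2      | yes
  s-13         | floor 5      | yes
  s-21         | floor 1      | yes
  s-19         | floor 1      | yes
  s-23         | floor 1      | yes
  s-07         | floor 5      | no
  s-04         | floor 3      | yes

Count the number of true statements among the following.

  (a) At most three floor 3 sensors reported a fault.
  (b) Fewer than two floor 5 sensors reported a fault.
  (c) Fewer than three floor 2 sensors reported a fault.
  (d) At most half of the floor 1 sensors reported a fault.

1

(a) floor 3: |A| = 7, |A ∩ B| = 4; needs |A ∩ B| ≤ 3 — false.
(b) floor 5: |A| = 7, |A ∩ B| = 2; needs |A ∩ B| < 2 — false.
(c) floor 2: |A| = 5, |A ∩ B| = 2; needs |A ∩ B| < 3 — true.
(d) floor 1: |A| = 5, |A ∩ B| = 3; needs |A ∩ B| ≤ |A ∖ B| — false.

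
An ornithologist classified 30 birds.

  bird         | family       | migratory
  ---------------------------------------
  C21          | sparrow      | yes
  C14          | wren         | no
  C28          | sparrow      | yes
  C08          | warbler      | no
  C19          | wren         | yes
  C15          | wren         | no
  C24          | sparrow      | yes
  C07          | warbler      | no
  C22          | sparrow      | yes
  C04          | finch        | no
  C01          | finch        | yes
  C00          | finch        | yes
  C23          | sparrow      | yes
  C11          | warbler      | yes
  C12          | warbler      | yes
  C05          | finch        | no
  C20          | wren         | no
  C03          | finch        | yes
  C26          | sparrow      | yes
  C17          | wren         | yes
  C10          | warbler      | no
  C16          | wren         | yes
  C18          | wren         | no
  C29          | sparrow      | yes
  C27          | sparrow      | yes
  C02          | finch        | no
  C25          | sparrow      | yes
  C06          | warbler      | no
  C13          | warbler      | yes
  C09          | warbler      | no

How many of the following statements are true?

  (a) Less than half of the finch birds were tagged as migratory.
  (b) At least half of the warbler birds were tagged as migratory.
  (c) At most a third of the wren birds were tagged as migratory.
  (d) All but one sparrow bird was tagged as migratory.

(a) finch: |A| = 6, |A ∩ B| = 3; needs |A ∩ B| < |A ∖ B| — false.
(b) warbler: |A| = 8, |A ∩ B| = 3; needs |A ∩ B| ≥ |A ∖ B| — false.
(c) wren: |A| = 7, |A ∩ B| = 3; needs |A ∩ B| / |A| ≤ 1/3 — false.
(d) sparrow: |A| = 9, |A ∩ B| = 9; needs |A ∖ B| = 1 — false.

0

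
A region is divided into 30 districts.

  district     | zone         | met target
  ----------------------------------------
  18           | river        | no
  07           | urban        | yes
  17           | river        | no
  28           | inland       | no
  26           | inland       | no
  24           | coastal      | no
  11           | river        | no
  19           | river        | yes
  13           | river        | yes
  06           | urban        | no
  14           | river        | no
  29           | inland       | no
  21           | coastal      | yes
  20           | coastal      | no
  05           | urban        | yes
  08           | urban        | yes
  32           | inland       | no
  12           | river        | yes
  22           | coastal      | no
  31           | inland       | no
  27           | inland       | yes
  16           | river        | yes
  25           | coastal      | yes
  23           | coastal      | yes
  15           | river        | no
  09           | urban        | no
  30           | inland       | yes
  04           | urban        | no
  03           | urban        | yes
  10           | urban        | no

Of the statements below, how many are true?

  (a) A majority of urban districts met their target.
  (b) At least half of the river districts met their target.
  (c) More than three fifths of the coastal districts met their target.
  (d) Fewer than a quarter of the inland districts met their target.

0

(a) urban: |A| = 8, |A ∩ B| = 4; needs |A ∩ B| > |A ∖ B| — false.
(b) river: |A| = 9, |A ∩ B| = 4; needs |A ∩ B| ≥ |A ∖ B| — false.
(c) coastal: |A| = 6, |A ∩ B| = 3; needs |A ∩ B| / |A| > 3/5 — false.
(d) inland: |A| = 7, |A ∩ B| = 2; needs |A ∩ B| / |A| < 1/4 — false.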